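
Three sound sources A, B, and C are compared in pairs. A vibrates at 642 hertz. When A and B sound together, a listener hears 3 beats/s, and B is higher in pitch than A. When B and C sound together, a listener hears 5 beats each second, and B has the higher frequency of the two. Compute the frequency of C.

B is above A, so f_B = 642 + 3 = 645 Hz.
C is below B, so f_C = 645 − 5 = 640 Hz.

640 Hz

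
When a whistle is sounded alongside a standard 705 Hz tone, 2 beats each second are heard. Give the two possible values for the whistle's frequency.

703 Hz or 707 Hz

|f − 705| = 2, so f = 705 ± 2.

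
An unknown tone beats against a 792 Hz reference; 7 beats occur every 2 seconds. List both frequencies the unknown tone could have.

Beat frequency = 7/2 = 3.5 Hz.
|f − 792| = 3.5, so f = 792 ± 3.5.

788.5 Hz or 795.5 Hz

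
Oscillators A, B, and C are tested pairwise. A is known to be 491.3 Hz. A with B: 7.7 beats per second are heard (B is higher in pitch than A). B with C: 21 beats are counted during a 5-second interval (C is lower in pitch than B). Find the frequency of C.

B is above A, so f_B = 491.3 + 7.7 = 499 Hz.
B–C: Beat frequency = 21/5 = 4.2 Hz.
C is below B, so f_C = 499 − 4.2 = 494.8 Hz.

494.8 Hz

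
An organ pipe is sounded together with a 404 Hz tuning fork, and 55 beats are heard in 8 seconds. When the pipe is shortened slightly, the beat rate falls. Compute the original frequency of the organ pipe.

Beat frequency = 55/8 = 6.875 Hz.
|f − 404| = 6.875, so the organ pipe was at either 397.125 Hz or 410.875 Hz.
A shorter pipe has a higher fundamental; the adjustment raises the organ pipe's frequency.
The beat rate fell, so the adjustment moved the organ pipe toward 404 Hz — it must have started below the reference.

397.125 Hz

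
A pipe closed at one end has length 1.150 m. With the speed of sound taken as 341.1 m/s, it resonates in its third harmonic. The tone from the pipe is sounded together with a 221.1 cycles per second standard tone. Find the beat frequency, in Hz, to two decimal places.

1.36 Hz

Closed pipe (odd harmonics): f_n = n·v/(4L) = 3·341.1/(4·1.150) = 222.4565 Hz.
f_beat = |222.4565 − 221.1| = 1.36 Hz.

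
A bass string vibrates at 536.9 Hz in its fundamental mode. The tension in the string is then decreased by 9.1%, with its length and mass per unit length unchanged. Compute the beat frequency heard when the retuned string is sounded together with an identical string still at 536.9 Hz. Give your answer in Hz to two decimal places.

25.01 Hz

For a string, f ∝ √T, so the new frequency is 536.9·√0.909 = 511.8885 Hz.
f_beat = |511.8885 − 536.9| = 25.01 Hz.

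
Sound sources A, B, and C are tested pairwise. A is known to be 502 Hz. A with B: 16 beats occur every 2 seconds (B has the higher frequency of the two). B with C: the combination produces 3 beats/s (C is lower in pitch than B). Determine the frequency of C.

507 Hz

A–B: Beat frequency = 16/2 = 8 Hz.
B is above A, so f_B = 502 + 8 = 510 Hz.
C is below B, so f_C = 510 − 3 = 507 Hz.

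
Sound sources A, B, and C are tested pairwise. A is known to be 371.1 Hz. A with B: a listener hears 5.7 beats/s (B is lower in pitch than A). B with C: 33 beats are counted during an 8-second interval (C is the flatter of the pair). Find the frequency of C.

B is below A, so f_B = 371.1 − 5.7 = 365.4 Hz.
B–C: Beat frequency = 33/8 = 4.125 Hz.
C is below B, so f_C = 365.4 − 4.125 = 361.275 Hz.

361.275 Hz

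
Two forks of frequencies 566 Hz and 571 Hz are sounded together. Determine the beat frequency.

5 Hz

The beat frequency equals the magnitude of the frequency difference.
|566 − 571| = 5 Hz.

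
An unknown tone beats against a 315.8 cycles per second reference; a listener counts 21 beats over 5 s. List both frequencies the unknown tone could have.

311.6 Hz or 320 Hz

Beat frequency = 21/5 = 4.2 Hz.
|f − 315.8| = 4.2, so f = 315.8 ± 4.2.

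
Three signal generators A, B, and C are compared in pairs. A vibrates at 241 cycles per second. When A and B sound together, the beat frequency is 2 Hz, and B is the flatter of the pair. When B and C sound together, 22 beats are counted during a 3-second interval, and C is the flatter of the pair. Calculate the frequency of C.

B is below A, so f_B = 241 − 2 = 239 Hz.
B–C: Beat frequency = 22/3 = 7.3333 Hz.
C is below B, so f_C = 239 − 7.3333 = 231.6667 Hz.

231.6667 Hz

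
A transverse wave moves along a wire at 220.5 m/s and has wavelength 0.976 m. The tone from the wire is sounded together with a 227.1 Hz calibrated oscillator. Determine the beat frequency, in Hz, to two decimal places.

1.18 Hz

Source frequency f = v/λ = 220.5/0.976 = 225.9221 Hz.
f_beat = |225.9221 − 227.1| = 1.18 Hz.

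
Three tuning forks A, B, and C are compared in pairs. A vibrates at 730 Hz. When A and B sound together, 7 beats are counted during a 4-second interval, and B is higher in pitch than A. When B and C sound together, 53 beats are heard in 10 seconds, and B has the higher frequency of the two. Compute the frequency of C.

726.45 Hz

A–B: Beat frequency = 7/4 = 1.75 Hz.
B is above A, so f_B = 730 + 1.75 = 731.75 Hz.
B–C: Beat frequency = 53/10 = 5.3 Hz.
C is below B, so f_C = 731.75 − 5.3 = 726.45 Hz.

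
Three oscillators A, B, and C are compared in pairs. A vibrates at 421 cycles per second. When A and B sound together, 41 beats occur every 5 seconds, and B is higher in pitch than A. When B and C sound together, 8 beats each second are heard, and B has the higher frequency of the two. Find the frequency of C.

421.2 Hz

A–B: Beat frequency = 41/5 = 8.2 Hz.
B is above A, so f_B = 421 + 8.2 = 429.2 Hz.
C is below B, so f_C = 429.2 − 8 = 421.2 Hz.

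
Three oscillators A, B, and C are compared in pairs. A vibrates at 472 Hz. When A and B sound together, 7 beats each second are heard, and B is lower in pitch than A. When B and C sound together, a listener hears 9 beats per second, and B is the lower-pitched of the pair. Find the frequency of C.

B is below A, so f_B = 472 − 7 = 465 Hz.
C is above B, so f_C = 465 + 9 = 474 Hz.

474 Hz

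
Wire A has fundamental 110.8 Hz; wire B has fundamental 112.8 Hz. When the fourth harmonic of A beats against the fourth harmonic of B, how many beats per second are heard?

8.0 Hz

Fourth harmonic of the first: 4·110.8 = 443.2 Hz.
Fourth harmonic of the second: 4·112.8 = 451.2 Hz.
f_beat = |443.2 − 451.2| = 8.0 Hz.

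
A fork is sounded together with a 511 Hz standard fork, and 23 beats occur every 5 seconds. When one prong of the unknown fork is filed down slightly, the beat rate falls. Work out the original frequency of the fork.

Beat frequency = 23/5 = 4.6 Hz.
|f − 511| = 4.6, so the fork was at either 506.4 Hz or 515.6 Hz.
Filing a prong removes mass and raises the fork's frequency; the adjustment raises the fork's frequency.
The beat rate fell, so the adjustment moved the fork toward 511 Hz — it must have started below the reference.

506.4 Hz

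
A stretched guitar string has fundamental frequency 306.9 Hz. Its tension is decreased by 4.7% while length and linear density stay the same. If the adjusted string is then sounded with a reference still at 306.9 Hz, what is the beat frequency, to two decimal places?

7.30 Hz

For a string, f ∝ √T, so the new frequency is 306.9·√0.953 = 299.6011 Hz.
f_beat = |299.6011 − 306.9| = 7.30 Hz.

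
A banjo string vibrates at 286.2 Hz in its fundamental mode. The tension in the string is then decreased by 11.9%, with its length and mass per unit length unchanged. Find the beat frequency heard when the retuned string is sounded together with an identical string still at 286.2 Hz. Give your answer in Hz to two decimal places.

For a string, f ∝ √T, so the new frequency is 286.2·√0.881 = 268.6319 Hz.
f_beat = |268.6319 − 286.2| = 17.57 Hz.

17.57 Hz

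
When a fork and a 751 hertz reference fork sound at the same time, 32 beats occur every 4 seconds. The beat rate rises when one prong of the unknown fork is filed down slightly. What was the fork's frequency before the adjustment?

Beat frequency = 32/4 = 8 Hz.
|f − 751| = 8, so the fork was at either 743 Hz or 759 Hz.
Filing a prong removes mass and raises the fork's frequency; the adjustment raises the fork's frequency.
The beat rate rose, so the adjustment moved the fork further from 751 Hz — it was already above the reference.

759 Hz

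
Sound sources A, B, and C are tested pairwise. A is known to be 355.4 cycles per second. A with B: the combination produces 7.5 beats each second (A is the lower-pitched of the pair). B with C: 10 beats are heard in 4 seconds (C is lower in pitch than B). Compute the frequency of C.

360.4 Hz

B is above A, so f_B = 355.4 + 7.5 = 362.9 Hz.
B–C: Beat frequency = 10/4 = 2.5 Hz.
C is below B, so f_C = 362.9 − 2.5 = 360.4 Hz.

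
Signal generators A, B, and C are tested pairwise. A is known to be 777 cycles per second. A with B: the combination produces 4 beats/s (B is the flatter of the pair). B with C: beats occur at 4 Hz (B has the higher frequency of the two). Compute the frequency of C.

B is below A, so f_B = 777 − 4 = 773 Hz.
C is below B, so f_C = 773 − 4 = 769 Hz.

769 Hz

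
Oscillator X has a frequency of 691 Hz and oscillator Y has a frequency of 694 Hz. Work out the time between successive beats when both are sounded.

0.333 s

f_beat = |691 − 694| = 3 Hz.
Beat period T = 1 / f_beat = 1 / 3 s.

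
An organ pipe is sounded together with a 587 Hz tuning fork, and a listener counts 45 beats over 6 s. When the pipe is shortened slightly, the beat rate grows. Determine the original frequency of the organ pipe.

Beat frequency = 45/6 = 7.5 Hz.
|f − 587| = 7.5, so the organ pipe was at either 579.5 Hz or 594.5 Hz.
A shorter pipe has a higher fundamental; the adjustment raises the organ pipe's frequency.
The beat rate rose, so the adjustment moved the organ pipe further from 587 Hz — it was already above the reference.

594.5 Hz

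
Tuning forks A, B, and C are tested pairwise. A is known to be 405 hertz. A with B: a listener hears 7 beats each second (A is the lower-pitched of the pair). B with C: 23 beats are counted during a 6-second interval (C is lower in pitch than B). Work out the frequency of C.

408.1667 Hz

B is above A, so f_B = 405 + 7 = 412 Hz.
B–C: Beat frequency = 23/6 = 3.8333 Hz.
C is below B, so f_C = 412 − 3.8333 = 408.1667 Hz.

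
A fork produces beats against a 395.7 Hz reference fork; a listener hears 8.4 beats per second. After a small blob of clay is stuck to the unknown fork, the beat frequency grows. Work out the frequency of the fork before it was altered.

|f − 395.7| = 8.4, so the fork was at either 387.3 Hz or 404.1 Hz.
Adding mass to a fork lowers its frequency; the adjustment lowers the fork's frequency.
The beat rate rose, so the adjustment moved the fork further from 395.7 Hz — it was already below the reference.

387.3 Hz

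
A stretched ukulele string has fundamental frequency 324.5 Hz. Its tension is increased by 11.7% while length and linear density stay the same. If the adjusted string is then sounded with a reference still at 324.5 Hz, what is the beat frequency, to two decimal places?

18.46 Hz

For a string, f ∝ √T, so the new frequency is 324.5·√1.117 = 342.9583 Hz.
f_beat = |342.9583 − 324.5| = 18.46 Hz.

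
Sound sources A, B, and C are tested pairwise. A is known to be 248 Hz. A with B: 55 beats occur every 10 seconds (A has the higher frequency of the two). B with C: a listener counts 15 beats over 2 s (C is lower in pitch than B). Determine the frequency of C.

235 Hz

A–B: Beat frequency = 55/10 = 5.5 Hz.
B is below A, so f_B = 248 − 5.5 = 242.5 Hz.
B–C: Beat frequency = 15/2 = 7.5 Hz.
C is below B, so f_C = 242.5 − 7.5 = 235 Hz.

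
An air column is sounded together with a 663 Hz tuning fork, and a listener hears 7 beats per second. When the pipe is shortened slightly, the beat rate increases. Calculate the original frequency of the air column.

670 Hz

|f − 663| = 7, so the air column was at either 656 Hz or 670 Hz.
A shorter pipe has a higher fundamental; the adjustment raises the air column's frequency.
The beat rate rose, so the adjustment moved the air column further from 663 Hz — it was already above the reference.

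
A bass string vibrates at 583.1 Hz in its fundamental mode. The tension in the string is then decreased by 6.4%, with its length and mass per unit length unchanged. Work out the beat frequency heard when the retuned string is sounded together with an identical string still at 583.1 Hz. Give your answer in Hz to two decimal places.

18.97 Hz

For a string, f ∝ √T, so the new frequency is 583.1·√0.936 = 564.1323 Hz.
f_beat = |564.1323 − 583.1| = 18.97 Hz.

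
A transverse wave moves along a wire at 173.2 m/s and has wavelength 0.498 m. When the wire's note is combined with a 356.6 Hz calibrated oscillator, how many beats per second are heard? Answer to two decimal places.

Source frequency f = v/λ = 173.2/0.498 = 347.7912 Hz.
f_beat = |347.7912 − 356.6| = 8.81 Hz.

8.81 Hz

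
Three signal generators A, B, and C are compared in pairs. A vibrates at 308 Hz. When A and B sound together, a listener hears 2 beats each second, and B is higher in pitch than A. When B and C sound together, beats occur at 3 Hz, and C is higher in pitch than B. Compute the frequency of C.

B is above A, so f_B = 308 + 2 = 310 Hz.
C is above B, so f_C = 310 + 3 = 313 Hz.

313 Hz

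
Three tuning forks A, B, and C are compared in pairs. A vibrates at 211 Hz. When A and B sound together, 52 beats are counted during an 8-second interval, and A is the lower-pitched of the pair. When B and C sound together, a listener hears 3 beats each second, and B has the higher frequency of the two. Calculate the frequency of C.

214.5 Hz

A–B: Beat frequency = 52/8 = 6.5 Hz.
B is above A, so f_B = 211 + 6.5 = 217.5 Hz.
C is below B, so f_C = 217.5 − 3 = 214.5 Hz.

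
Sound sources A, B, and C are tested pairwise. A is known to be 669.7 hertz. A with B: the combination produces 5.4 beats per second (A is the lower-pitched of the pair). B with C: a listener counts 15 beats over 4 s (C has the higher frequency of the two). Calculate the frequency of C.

678.85 Hz

B is above A, so f_B = 669.7 + 5.4 = 675.1 Hz.
B–C: Beat frequency = 15/4 = 3.75 Hz.
C is above B, so f_C = 675.1 + 3.75 = 678.85 Hz.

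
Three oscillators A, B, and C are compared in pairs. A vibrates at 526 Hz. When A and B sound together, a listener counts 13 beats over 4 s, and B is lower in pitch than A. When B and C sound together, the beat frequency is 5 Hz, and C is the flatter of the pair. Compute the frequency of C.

A–B: Beat frequency = 13/4 = 3.25 Hz.
B is below A, so f_B = 526 − 3.25 = 522.75 Hz.
C is below B, so f_C = 522.75 − 5 = 517.75 Hz.

517.75 Hz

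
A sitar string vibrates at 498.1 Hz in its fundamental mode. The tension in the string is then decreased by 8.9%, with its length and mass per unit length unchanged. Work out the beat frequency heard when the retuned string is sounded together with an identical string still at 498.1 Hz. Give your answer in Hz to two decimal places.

For a string, f ∝ √T, so the new frequency is 498.1·√0.911 = 475.4181 Hz.
f_beat = |475.4181 − 498.1| = 22.68 Hz.

22.68 Hz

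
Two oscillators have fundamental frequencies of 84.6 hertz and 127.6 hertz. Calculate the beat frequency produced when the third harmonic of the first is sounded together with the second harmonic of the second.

Third harmonic of the first: 3·84.6 = 253.8 Hz.
Second harmonic of the second: 2·127.6 = 255.2 Hz.
f_beat = |253.8 − 255.2| = 1.4 Hz.

1.4 Hz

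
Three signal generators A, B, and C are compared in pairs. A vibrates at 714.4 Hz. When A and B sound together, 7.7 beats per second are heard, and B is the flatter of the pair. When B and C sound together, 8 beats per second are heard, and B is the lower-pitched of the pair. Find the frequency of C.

714.7 Hz

B is below A, so f_B = 714.4 − 7.7 = 706.7 Hz.
C is above B, so f_C = 706.7 + 8 = 714.7 Hz.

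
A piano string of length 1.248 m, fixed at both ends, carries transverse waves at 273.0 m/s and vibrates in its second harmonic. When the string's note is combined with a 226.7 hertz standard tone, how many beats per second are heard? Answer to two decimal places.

7.95 Hz

For a string fixed at both ends, f_n = n·v/(2L) = 2·273.0/(2·1.248) = 218.7500 Hz.
f_beat = |218.7500 − 226.7| = 7.95 Hz.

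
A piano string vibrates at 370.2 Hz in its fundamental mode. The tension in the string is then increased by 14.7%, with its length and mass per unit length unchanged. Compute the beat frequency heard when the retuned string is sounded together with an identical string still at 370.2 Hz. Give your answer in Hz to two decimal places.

26.28 Hz

For a string, f ∝ √T, so the new frequency is 370.2·√1.147 = 396.4771 Hz.
f_beat = |396.4771 − 370.2| = 26.28 Hz.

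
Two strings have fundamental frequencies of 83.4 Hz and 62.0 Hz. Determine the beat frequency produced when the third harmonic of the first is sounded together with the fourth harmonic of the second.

Third harmonic of the first: 3·83.4 = 250.2 Hz.
Fourth harmonic of the second: 4·62.0 = 248.0 Hz.
f_beat = |250.2 − 248.0| = 2.2 Hz.

2.2 Hz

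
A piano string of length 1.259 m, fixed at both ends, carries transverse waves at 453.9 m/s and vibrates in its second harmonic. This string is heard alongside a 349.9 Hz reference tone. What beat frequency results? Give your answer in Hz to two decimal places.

10.62 Hz

For a string fixed at both ends, f_n = n·v/(2L) = 2·453.9/(2·1.259) = 360.5242 Hz.
f_beat = |360.5242 − 349.9| = 10.62 Hz.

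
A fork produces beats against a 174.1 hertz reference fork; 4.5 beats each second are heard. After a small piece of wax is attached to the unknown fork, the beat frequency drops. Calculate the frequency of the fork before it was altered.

178.6 Hz

|f − 174.1| = 4.5, so the fork was at either 169.6 Hz or 178.6 Hz.
Loading a fork with wax lowers its frequency; the adjustment lowers the fork's frequency.
The beat rate fell, so the adjustment moved the fork toward 174.1 Hz — it must have started above the reference.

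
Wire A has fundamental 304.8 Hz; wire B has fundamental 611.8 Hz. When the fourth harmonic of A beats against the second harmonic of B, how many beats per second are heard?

4.4 Hz

Fourth harmonic of the first: 4·304.8 = 1219.2 Hz.
Second harmonic of the second: 2·611.8 = 1223.6 Hz.
f_beat = |1219.2 − 1223.6| = 4.4 Hz.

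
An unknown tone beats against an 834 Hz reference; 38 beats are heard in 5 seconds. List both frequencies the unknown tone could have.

826.4 Hz or 841.6 Hz

Beat frequency = 38/5 = 7.6 Hz.
|f − 834| = 7.6, so f = 834 ± 7.6.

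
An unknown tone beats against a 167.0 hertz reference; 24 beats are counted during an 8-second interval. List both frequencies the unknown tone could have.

Beat frequency = 24/8 = 3 Hz.
|f − 167.0| = 3, so f = 167.0 ± 3.

164 Hz or 170 Hz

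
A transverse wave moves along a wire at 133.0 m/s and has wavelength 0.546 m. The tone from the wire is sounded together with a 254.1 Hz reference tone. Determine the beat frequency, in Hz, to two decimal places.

10.51 Hz

Source frequency f = v/λ = 133.0/0.546 = 243.5897 Hz.
f_beat = |243.5897 − 254.1| = 10.51 Hz.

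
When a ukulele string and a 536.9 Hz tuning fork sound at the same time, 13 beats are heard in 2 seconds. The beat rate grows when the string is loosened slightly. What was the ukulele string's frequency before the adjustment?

530.4 Hz

Beat frequency = 13/2 = 6.5 Hz.
|f − 536.9| = 6.5, so the ukulele string was at either 530.4 Hz or 543.4 Hz.
Reducing tension lowers a string's frequency; the adjustment lowers the ukulele string's frequency.
The beat rate rose, so the adjustment moved the ukulele string further from 536.9 Hz — it was already below the reference.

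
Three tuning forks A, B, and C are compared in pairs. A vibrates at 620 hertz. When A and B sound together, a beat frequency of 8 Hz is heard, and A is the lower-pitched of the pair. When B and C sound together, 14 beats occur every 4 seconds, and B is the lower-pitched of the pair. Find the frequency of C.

631.5 Hz

B is above A, so f_B = 620 + 8 = 628 Hz.
B–C: Beat frequency = 14/4 = 3.5 Hz.
C is above B, so f_C = 628 + 3.5 = 631.5 Hz.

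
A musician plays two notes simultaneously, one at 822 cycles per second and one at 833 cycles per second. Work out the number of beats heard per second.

11 Hz

The beat frequency equals the magnitude of the frequency difference.
|822 − 833| = 11 Hz.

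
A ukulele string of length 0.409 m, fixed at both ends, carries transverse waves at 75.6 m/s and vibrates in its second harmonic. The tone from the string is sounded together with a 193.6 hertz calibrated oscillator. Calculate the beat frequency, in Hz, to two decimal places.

For a string fixed at both ends, f_n = n·v/(2L) = 2·75.6/(2·0.409) = 184.8411 Hz.
f_beat = |184.8411 − 193.6| = 8.76 Hz.

8.76 Hz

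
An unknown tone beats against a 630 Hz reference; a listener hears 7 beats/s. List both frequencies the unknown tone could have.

|f − 630| = 7, so f = 630 ± 7.

623 Hz or 637 Hz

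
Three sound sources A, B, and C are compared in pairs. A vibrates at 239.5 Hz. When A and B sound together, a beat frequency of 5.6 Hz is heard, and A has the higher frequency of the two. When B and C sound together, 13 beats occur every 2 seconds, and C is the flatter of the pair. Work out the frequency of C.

227.4 Hz

B is below A, so f_B = 239.5 − 5.6 = 233.9 Hz.
B–C: Beat frequency = 13/2 = 6.5 Hz.
C is below B, so f_C = 233.9 − 6.5 = 227.4 Hz.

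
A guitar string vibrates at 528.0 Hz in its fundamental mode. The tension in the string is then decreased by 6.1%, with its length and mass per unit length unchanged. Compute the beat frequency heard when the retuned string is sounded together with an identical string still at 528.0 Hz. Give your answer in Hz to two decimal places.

For a string, f ∝ √T, so the new frequency is 528.0·√0.939 = 511.6426 Hz.
f_beat = |511.6426 − 528.0| = 16.36 Hz.

16.36 Hz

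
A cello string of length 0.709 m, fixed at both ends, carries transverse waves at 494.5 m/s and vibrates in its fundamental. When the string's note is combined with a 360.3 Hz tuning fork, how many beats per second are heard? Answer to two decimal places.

For a string fixed at both ends, f_n = n·v/(2L) = 1·494.5/(2·0.709) = 348.7306 Hz.
f_beat = |348.7306 − 360.3| = 11.57 Hz.

11.57 Hz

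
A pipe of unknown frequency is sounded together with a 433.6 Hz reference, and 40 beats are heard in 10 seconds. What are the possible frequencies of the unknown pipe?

Beat frequency = 40/10 = 4 Hz.
|f − 433.6| = 4, so f = 433.6 ± 4.

429.6 Hz or 437.6 Hz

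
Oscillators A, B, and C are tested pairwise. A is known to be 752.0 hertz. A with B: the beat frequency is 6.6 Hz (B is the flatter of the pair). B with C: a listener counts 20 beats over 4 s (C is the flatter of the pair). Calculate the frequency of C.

B is below A, so f_B = 752.0 − 6.6 = 745.4 Hz.
B–C: Beat frequency = 20/4 = 5 Hz.
C is below B, so f_C = 745.4 − 5 = 740.4 Hz.

740.4 Hz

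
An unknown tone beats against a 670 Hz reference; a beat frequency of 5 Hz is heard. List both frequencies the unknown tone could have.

|f − 670| = 5, so f = 670 ± 5.

665 Hz or 675 Hz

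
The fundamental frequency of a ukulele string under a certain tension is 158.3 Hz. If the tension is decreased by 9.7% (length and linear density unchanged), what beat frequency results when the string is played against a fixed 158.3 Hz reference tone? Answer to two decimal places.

7.87 Hz

For a string, f ∝ √T, so the new frequency is 158.3·√0.903 = 150.4267 Hz.
f_beat = |150.4267 − 158.3| = 7.87 Hz.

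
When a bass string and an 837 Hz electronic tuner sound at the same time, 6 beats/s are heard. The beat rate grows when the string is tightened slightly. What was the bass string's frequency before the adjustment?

|f − 837| = 6, so the bass string was at either 831 Hz or 843 Hz.
Increasing tension raises a string's frequency; the adjustment raises the bass string's frequency.
The beat rate rose, so the adjustment moved the bass string further from 837 Hz — it was already above the reference.

843 Hz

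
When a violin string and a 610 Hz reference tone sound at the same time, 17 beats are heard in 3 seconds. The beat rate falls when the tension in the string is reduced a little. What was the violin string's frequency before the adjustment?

Beat frequency = 17/3 = 5.6667 Hz.
|f − 610| = 5.6667, so the violin string was at either 604.3333 Hz or 615.6667 Hz.
Lower tension means lower frequency; the adjustment lowers the violin string's frequency.
The beat rate fell, so the adjustment moved the violin string toward 610 Hz — it must have started above the reference.

615.6667 Hz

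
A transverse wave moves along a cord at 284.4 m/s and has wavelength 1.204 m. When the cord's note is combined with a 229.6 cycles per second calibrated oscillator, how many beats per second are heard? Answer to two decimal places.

6.61 Hz

Source frequency f = v/λ = 284.4/1.204 = 236.2126 Hz.
f_beat = |236.2126 − 229.6| = 6.61 Hz.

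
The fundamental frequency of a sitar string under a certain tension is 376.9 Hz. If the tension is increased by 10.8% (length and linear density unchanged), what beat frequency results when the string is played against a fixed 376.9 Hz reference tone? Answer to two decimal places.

For a string, f ∝ √T, so the new frequency is 376.9·√1.108 = 396.7309 Hz.
f_beat = |396.7309 − 376.9| = 19.83 Hz.

19.83 Hz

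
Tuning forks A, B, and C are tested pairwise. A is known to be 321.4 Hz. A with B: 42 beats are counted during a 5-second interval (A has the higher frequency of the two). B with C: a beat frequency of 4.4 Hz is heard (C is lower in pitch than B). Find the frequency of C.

A–B: Beat frequency = 42/5 = 8.4 Hz.
B is below A, so f_B = 321.4 − 8.4 = 313 Hz.
C is below B, so f_C = 313 − 4.4 = 308.6 Hz.

308.6 Hz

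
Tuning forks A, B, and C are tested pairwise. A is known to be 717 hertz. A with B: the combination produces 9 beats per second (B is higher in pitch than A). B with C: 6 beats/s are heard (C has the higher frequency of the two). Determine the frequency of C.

732 Hz

B is above A, so f_B = 717 + 9 = 726 Hz.
C is above B, so f_C = 726 + 6 = 732 Hz.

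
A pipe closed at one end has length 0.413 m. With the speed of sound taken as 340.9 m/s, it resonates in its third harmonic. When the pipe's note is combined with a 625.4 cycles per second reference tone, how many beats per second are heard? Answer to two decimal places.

6.33 Hz

Closed pipe (odd harmonics): f_n = n·v/(4L) = 3·340.9/(4·0.413) = 619.0678 Hz.
f_beat = |619.0678 − 625.4| = 6.33 Hz.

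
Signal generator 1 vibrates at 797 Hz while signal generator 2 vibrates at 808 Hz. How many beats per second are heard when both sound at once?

Beats arise from superposition of two nearby frequencies; the beat rate is |f₁ − f₂|.
|797 − 808| = 11 Hz.

11 Hz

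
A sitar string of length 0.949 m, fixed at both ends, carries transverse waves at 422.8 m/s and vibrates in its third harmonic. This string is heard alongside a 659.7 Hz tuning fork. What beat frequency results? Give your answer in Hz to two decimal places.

For a string fixed at both ends, f_n = n·v/(2L) = 3·422.8/(2·0.949) = 668.2824 Hz.
f_beat = |668.2824 − 659.7| = 8.58 Hz.

8.58 Hz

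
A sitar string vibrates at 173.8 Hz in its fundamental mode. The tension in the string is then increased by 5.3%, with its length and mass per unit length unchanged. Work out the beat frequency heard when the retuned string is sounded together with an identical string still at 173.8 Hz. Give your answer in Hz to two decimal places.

For a string, f ∝ √T, so the new frequency is 173.8·√1.053 = 178.3462 Hz.
f_beat = |178.3462 − 173.8| = 4.55 Hz.

4.55 Hz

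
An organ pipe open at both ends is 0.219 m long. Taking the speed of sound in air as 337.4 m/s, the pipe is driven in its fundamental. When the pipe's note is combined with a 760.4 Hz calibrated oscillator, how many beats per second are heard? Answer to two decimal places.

9.92 Hz

Open pipe: f_n = n·v/(2L) = 1·337.4/(2·0.219) = 770.3196 Hz.
f_beat = |770.3196 − 760.4| = 9.92 Hz.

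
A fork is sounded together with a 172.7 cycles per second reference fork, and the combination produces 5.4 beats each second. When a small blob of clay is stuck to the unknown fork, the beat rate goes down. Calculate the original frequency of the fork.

178.1 Hz

|f − 172.7| = 5.4, so the fork was at either 167.3 Hz or 178.1 Hz.
Adding mass to a fork lowers its frequency; the adjustment lowers the fork's frequency.
The beat rate fell, so the adjustment moved the fork toward 172.7 Hz — it must have started above the reference.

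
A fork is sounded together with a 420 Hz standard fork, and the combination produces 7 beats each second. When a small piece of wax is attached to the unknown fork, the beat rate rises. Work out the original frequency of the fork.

413 Hz

|f − 420| = 7, so the fork was at either 413 Hz or 427 Hz.
Loading a fork with wax lowers its frequency; the adjustment lowers the fork's frequency.
The beat rate rose, so the adjustment moved the fork further from 420 Hz — it was already below the reference.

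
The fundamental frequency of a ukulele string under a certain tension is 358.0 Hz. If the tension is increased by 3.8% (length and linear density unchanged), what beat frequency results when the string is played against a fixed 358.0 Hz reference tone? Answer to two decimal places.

6.74 Hz

For a string, f ∝ √T, so the new frequency is 358.0·√1.038 = 364.7386 Hz.
f_beat = |364.7386 − 358.0| = 6.74 Hz.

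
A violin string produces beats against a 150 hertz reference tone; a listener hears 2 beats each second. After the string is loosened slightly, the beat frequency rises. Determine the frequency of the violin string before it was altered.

148 Hz

|f − 150| = 2, so the violin string was at either 148 Hz or 152 Hz.
Reducing tension lowers a string's frequency; the adjustment lowers the violin string's frequency.
The beat rate rose, so the adjustment moved the violin string further from 150 Hz — it was already below the reference.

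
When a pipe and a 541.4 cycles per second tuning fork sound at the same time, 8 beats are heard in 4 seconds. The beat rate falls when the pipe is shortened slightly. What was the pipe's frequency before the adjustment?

539.4 Hz

Beat frequency = 8/4 = 2 Hz.
|f − 541.4| = 2, so the pipe was at either 539.4 Hz or 543.4 Hz.
A shorter pipe has a higher fundamental; the adjustment raises the pipe's frequency.
The beat rate fell, so the adjustment moved the pipe toward 541.4 Hz — it must have started below the reference.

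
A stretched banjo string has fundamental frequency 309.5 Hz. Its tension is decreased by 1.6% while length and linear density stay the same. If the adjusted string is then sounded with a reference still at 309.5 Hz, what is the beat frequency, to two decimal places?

2.49 Hz

For a string, f ∝ √T, so the new frequency is 309.5·√0.984 = 307.0140 Hz.
f_beat = |307.0140 − 309.5| = 2.49 Hz.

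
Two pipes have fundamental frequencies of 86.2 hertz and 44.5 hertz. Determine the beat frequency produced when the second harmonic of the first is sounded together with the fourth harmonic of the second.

Second harmonic of the first: 2·86.2 = 172.4 Hz.
Fourth harmonic of the second: 4·44.5 = 178.0 Hz.
f_beat = |172.4 − 178.0| = 5.6 Hz.

5.6 Hz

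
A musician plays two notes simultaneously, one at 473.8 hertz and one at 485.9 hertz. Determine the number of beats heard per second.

The beat frequency equals the magnitude of the frequency difference.
|473.8 − 485.9| = 12.1 Hz.

12.1 Hz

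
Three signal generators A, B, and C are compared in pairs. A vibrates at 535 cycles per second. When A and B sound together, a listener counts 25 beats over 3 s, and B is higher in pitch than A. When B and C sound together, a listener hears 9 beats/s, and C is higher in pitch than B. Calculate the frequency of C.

552.3333 Hz

A–B: Beat frequency = 25/3 = 8.3333 Hz.
B is above A, so f_B = 535 + 8.3333 = 543.3333 Hz.
C is above B, so f_C = 543.3333 + 9 = 552.3333 Hz.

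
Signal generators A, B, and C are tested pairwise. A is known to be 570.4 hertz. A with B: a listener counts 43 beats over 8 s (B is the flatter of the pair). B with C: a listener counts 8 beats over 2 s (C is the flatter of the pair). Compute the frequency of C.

A–B: Beat frequency = 43/8 = 5.375 Hz.
B is below A, so f_B = 570.4 − 5.375 = 565.025 Hz.
B–C: Beat frequency = 8/2 = 4 Hz.
C is below B, so f_C = 565.025 − 4 = 561.025 Hz.

561.025 Hz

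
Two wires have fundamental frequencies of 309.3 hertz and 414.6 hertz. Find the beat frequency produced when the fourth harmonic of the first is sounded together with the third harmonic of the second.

6.6 Hz

Fourth harmonic of the first: 4·309.3 = 1237.2 Hz.
Third harmonic of the second: 3·414.6 = 1243.8 Hz.
f_beat = |1237.2 − 1243.8| = 6.6 Hz.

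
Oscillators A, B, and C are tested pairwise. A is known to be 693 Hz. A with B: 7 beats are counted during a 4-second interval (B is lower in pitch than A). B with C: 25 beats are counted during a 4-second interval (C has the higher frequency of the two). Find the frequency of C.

697.5 Hz

A–B: Beat frequency = 7/4 = 1.75 Hz.
B is below A, so f_B = 693 − 1.75 = 691.25 Hz.
B–C: Beat frequency = 25/4 = 6.25 Hz.
C is above B, so f_C = 691.25 + 6.25 = 697.5 Hz.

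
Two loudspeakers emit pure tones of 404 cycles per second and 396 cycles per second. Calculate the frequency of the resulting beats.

Beats arise from superposition of two nearby frequencies; the beat rate is |f₁ − f₂|.
|404 − 396| = 8 Hz.

8 Hz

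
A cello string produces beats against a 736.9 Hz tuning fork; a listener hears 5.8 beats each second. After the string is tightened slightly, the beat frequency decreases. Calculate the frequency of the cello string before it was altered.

731.1 Hz

|f − 736.9| = 5.8, so the cello string was at either 731.1 Hz or 742.7 Hz.
Increasing tension raises a string's frequency; the adjustment raises the cello string's frequency.
The beat rate fell, so the adjustment moved the cello string toward 736.9 Hz — it must have started below the reference.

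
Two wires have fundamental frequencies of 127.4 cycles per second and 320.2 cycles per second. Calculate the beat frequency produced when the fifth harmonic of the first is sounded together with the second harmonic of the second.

Fifth harmonic of the first: 5·127.4 = 637.0 Hz.
Second harmonic of the second: 2·320.2 = 640.4 Hz.
f_beat = |637.0 − 640.4| = 3.4 Hz.

3.4 Hz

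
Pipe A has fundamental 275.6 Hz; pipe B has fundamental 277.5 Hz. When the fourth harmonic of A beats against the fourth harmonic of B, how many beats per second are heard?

Fourth harmonic of the first: 4·275.6 = 1102.4 Hz.
Fourth harmonic of the second: 4·277.5 = 1110.0 Hz.
f_beat = |1102.4 − 1110.0| = 7.6 Hz.

7.6 Hz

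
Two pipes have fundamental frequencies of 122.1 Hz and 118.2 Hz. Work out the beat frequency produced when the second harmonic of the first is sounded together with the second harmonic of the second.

Second harmonic of the first: 2·122.1 = 244.2 Hz.
Second harmonic of the second: 2·118.2 = 236.4 Hz.
f_beat = |244.2 − 236.4| = 7.8 Hz.

7.8 Hz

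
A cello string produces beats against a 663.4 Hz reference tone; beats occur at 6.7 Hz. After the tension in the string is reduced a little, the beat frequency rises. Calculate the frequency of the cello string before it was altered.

|f − 663.4| = 6.7, so the cello string was at either 656.7 Hz or 670.1 Hz.
Lower tension means lower frequency; the adjustment lowers the cello string's frequency.
The beat rate rose, so the adjustment moved the cello string further from 663.4 Hz — it was already below the reference.

656.7 Hz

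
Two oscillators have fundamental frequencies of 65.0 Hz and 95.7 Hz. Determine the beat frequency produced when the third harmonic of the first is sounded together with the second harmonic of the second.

3.6 Hz

Third harmonic of the first: 3·65.0 = 195.0 Hz.
Second harmonic of the second: 2·95.7 = 191.4 Hz.
f_beat = |195.0 − 191.4| = 3.6 Hz.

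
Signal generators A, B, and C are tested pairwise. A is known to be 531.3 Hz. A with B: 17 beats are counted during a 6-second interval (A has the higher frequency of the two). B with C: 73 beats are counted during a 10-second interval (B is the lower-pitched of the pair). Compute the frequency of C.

535.7667 Hz

A–B: Beat frequency = 17/6 = 2.8333 Hz.
B is below A, so f_B = 531.3 − 2.8333 = 528.4667 Hz.
B–C: Beat frequency = 73/10 = 7.3 Hz.
C is above B, so f_C = 528.4667 + 7.3 = 535.7667 Hz.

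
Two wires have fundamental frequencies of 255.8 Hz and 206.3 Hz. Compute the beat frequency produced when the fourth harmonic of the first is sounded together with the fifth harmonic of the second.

8.3 Hz

Fourth harmonic of the first: 4·255.8 = 1023.2 Hz.
Fifth harmonic of the second: 5·206.3 = 1031.5 Hz.
f_beat = |1023.2 − 1031.5| = 8.3 Hz.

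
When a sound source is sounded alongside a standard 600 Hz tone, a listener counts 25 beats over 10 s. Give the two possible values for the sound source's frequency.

Beat frequency = 25/10 = 2.5 Hz.
|f − 600| = 2.5, so f = 600 ± 2.5.

597.5 Hz or 602.5 Hz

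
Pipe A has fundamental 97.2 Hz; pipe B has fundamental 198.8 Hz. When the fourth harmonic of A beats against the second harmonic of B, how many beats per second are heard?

8.8 Hz

Fourth harmonic of the first: 4·97.2 = 388.8 Hz.
Second harmonic of the second: 2·198.8 = 397.6 Hz.
f_beat = |388.8 − 397.6| = 8.8 Hz.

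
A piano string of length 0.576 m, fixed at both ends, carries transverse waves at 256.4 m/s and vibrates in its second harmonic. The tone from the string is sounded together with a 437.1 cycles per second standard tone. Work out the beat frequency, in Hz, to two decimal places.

8.04 Hz

For a string fixed at both ends, f_n = n·v/(2L) = 2·256.4/(2·0.576) = 445.1389 Hz.
f_beat = |445.1389 − 437.1| = 8.04 Hz.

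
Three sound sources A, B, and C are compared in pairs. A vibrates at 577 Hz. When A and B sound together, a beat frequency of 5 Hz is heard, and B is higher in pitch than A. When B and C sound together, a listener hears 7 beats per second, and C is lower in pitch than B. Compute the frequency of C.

575 Hz

B is above A, so f_B = 577 + 5 = 582 Hz.
C is below B, so f_C = 582 − 7 = 575 Hz.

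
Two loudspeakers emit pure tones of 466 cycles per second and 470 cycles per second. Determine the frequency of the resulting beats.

4 Hz

Beats arise from superposition of two nearby frequencies; the beat rate is |f₁ − f₂|.
|466 − 470| = 4 Hz.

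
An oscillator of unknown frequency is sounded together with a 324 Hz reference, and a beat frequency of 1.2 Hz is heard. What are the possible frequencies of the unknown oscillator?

322.8 Hz or 325.2 Hz

|f − 324| = 1.2, so f = 324 ± 1.2.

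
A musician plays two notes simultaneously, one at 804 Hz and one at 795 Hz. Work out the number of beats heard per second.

9 Hz

f_beat = |f₁ − f₂|.
|804 − 795| = 9 Hz.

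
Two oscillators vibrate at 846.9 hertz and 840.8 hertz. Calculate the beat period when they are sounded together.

0.164 s

f_beat = |846.9 − 840.8| = 6.1 Hz.
Beat period T = 1 / f_beat = 1 / 6.1 s.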